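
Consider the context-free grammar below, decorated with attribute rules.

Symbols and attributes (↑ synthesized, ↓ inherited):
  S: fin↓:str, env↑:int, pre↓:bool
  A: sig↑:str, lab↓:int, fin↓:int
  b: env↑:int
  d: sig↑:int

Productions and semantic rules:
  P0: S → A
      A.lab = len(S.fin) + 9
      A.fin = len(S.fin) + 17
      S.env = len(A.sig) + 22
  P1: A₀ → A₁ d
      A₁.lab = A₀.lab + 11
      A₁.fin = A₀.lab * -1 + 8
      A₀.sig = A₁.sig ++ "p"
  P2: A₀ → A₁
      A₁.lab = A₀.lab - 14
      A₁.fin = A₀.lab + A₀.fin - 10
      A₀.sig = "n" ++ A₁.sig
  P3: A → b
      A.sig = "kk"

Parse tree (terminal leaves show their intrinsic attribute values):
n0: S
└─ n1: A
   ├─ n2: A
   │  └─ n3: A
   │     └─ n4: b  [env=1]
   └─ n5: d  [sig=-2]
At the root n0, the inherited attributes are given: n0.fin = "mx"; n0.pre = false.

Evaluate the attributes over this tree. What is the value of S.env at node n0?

1. n0.fin = "mx"  [given at root]
2. n0.pre = false  [given at root]
3. n1.lab = 11  [len(S.fin) + 9]
4. n1.fin = 19  [len(S.fin) + 17]
5. n2.lab = 22  [A₀.lab + 11]
6. n2.fin = -3  [A₀.lab * -1 + 8]
7. n3.lab = 8  [A₀.lab - 14]
8. n3.fin = 9  [A₀.lab + A₀.fin - 10]
9. n4.env = 1  [terminal]
10. n3.sig = "kk"  ["kk"]
11. n2.sig = "nkk"  ["n" ++ A₁.sig]
12. n5.sig = -2  [terminal]
13. n1.sig = "nkkp"  [A₁.sig ++ "p"]
14. n0.env = 26  [len(A.sig) + 22]

26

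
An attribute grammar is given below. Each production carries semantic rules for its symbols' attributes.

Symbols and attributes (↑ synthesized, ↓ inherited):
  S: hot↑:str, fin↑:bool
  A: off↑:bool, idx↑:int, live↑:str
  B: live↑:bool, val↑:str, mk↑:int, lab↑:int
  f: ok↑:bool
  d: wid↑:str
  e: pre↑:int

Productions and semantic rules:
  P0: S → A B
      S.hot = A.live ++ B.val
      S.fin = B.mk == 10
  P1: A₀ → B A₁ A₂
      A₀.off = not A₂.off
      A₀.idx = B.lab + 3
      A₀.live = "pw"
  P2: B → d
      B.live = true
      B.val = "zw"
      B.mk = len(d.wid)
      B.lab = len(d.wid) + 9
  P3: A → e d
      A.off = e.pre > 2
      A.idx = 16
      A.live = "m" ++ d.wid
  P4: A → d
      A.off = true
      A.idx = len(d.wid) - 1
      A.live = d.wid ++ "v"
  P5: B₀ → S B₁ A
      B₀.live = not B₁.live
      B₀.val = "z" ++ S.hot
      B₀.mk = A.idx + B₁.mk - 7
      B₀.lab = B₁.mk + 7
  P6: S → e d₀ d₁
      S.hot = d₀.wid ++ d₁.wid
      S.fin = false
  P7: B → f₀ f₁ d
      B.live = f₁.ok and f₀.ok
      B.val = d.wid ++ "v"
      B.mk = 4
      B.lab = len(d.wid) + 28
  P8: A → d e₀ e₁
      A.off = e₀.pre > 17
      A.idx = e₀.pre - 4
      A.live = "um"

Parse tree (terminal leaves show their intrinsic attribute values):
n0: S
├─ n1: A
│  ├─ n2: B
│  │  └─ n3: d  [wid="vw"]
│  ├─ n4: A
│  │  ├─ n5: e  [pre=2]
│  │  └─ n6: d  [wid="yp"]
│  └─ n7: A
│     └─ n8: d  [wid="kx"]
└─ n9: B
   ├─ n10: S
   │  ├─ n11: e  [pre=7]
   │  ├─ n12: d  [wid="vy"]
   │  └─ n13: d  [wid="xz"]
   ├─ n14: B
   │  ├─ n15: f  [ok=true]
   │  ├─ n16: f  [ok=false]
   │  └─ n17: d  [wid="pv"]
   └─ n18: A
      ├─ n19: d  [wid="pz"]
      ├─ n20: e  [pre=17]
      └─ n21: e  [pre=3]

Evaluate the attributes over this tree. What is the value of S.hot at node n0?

"pwzvyxz"

1. n3.wid = "vw"  [terminal]
2. n2.live = true  [true]
3. n2.val = "zw"  ["zw"]
4. n2.mk = 2  [len(d.wid)]
5. n2.lab = 11  [len(d.wid) + 9]
6. n5.pre = 2  [terminal]
7. n6.wid = "yp"  [terminal]
8. n4.off = false  [e.pre > 2]
9. n4.idx = 16  [16]
10. n4.live = "myp"  ["m" ++ d.wid]
11. n8.wid = "kx"  [terminal]
12. n7.off = true  [true]
13. n7.idx = 1  [len(d.wid) - 1]
14. n7.live = "kxv"  [d.wid ++ "v"]
15. n1.off = false  [not A₂.off]
16. n1.idx = 14  [B.lab + 3]
17. n1.live = "pw"  ["pw"]
18. n11.pre = 7  [terminal]
19. n12.wid = "vy"  [terminal]
20. n13.wid = "xz"  [terminal]
21. n10.hot = "vyxz"  [d₀.wid ++ d₁.wid]
22. n10.fin = false  [false]
23. n15.ok = true  [terminal]
24. n16.ok = false  [terminal]
25. n17.wid = "pv"  [terminal]
26. n14.live = false  [f₁.ok and f₀.ok]
27. n14.val = "pvv"  [d.wid ++ "v"]
28. n14.mk = 4  [4]
29. n14.lab = 30  [len(d.wid) + 28]
30. n19.wid = "pz"  [terminal]
31. n20.pre = 17  [terminal]
32. n21.pre = 3  [terminal]
33. n18.off = false  [e₀.pre > 17]
34. n18.idx = 13  [e₀.pre - 4]
35. n18.live = "um"  ["um"]
36. n9.live = true  [not B₁.live]
37. n9.val = "zvyxz"  ["z" ++ S.hot]
38. n9.mk = 10  [A.idx + B₁.mk - 7]
39. n9.lab = 11  [B₁.mk + 7]
40. n0.hot = "pwzvyxz"  [A.live ++ B.val]
41. n0.fin = true  [B.mk == 10]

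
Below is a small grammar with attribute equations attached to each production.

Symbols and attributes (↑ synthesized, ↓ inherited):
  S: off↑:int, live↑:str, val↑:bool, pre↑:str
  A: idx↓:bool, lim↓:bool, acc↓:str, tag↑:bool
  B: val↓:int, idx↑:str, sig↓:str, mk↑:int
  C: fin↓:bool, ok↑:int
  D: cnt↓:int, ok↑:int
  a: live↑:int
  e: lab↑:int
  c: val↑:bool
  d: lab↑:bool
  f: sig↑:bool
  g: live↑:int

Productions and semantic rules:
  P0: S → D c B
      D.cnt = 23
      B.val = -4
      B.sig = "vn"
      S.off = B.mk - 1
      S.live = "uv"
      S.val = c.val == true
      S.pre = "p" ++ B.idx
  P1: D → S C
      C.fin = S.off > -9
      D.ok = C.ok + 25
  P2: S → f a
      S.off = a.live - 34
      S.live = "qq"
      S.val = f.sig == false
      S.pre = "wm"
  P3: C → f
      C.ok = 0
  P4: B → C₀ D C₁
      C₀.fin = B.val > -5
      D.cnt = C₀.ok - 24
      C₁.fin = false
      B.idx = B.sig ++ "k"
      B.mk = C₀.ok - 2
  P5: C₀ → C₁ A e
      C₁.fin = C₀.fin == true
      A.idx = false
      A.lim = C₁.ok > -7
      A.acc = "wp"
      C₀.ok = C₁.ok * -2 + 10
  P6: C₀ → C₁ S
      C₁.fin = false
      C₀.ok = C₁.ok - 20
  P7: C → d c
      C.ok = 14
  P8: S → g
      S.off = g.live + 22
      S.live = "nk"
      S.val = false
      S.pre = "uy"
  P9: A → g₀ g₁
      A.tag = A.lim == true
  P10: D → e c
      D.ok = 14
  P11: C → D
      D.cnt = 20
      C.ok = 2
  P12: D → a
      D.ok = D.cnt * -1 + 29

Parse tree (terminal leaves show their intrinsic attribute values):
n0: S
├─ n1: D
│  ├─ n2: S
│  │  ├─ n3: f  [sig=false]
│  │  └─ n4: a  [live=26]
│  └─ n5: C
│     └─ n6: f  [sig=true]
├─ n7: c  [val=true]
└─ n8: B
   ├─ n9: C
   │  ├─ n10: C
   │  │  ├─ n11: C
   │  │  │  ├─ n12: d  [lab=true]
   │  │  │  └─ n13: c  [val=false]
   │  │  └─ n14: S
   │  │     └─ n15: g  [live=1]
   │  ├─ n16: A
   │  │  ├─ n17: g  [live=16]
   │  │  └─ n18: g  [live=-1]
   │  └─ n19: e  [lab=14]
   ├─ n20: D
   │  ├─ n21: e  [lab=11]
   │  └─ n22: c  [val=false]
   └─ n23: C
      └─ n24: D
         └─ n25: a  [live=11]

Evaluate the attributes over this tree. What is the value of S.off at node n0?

1. n1.cnt = 23  [23]
2. n3.sig = false  [terminal]
3. n4.live = 26  [terminal]
4. n2.off = -8  [a.live - 34]
5. n2.live = "qq"  ["qq"]
6. n2.val = true  [f.sig == false]
7. n2.pre = "wm"  ["wm"]
8. n5.fin = true  [S.off > -9]
9. n6.sig = true  [terminal]
10. n5.ok = 0  [0]
11. n1.ok = 25  [C.ok + 25]
12. n7.val = true  [terminal]
13. n8.val = -4  [-4]
14. n8.sig = "vn"  ["vn"]
15. n9.fin = true  [B.val > -5]
16. n10.fin = true  [C₀.fin == true]
17. n11.fin = false  [false]
18. n12.lab = true  [terminal]
19. n13.val = false  [terminal]
20. n11.ok = 14  [14]
21. n15.live = 1  [terminal]
22. n14.off = 23  [g.live + 22]
23. n14.live = "nk"  ["nk"]
24. n14.val = false  [false]
25. n14.pre = "uy"  ["uy"]
26. n10.ok = -6  [C₁.ok - 20]
27. n16.idx = false  [false]
28. n16.lim = true  [C₁.ok > -7]
29. n16.acc = "wp"  ["wp"]
30. n17.live = 16  [terminal]
31. n18.live = -1  [terminal]
32. n16.tag = true  [A.lim == true]
33. n19.lab = 14  [terminal]
34. n9.ok = 22  [C₁.ok * -2 + 10]
35. n20.cnt = -2  [C₀.ok - 24]
36. n21.lab = 11  [terminal]
37. n22.val = false  [terminal]
38. n20.ok = 14  [14]
39. n23.fin = false  [false]
40. n24.cnt = 20  [20]
41. n25.live = 11  [terminal]
42. n24.ok = 9  [D.cnt * -1 + 29]
43. n23.ok = 2  [2]
44. n8.idx = "vnk"  [B.sig ++ "k"]
45. n8.mk = 20  [C₀.ok - 2]
46. n0.off = 19  [B.mk - 1]
47. n0.live = "uv"  ["uv"]
48. n0.val = true  [c.val == true]
49. n0.pre = "pvnk"  ["p" ++ B.idx]

19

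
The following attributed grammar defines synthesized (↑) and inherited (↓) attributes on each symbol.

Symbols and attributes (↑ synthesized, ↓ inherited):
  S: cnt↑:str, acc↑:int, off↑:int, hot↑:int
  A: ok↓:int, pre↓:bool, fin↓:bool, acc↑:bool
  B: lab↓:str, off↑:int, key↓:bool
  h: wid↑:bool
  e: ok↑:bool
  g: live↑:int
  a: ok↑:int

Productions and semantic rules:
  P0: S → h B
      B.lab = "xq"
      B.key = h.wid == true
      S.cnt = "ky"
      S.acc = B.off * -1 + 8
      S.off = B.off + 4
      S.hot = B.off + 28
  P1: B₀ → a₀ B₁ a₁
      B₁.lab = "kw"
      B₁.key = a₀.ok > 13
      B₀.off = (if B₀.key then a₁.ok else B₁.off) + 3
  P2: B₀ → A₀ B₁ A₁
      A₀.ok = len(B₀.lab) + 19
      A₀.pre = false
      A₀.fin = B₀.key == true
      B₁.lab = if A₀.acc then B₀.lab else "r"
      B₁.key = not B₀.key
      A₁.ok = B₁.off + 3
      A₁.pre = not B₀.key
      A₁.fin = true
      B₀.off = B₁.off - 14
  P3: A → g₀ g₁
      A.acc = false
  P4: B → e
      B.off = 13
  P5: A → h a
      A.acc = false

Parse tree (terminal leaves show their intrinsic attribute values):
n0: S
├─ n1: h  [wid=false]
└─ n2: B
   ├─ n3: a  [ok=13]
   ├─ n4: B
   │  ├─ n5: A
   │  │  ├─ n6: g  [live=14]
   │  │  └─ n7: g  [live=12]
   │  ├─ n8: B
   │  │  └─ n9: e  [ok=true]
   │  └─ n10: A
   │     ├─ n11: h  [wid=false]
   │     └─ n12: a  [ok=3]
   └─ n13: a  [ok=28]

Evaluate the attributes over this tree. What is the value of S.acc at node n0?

1. n1.wid = false  [terminal]
2. n2.lab = "xq"  ["xq"]
3. n2.key = false  [h.wid == true]
4. n3.ok = 13  [terminal]
5. n4.lab = "kw"  ["kw"]
6. n4.key = false  [a₀.ok > 13]
7. n5.ok = 21  [len(B₀.lab) + 19]
8. n5.pre = false  [false]
9. n5.fin = false  [B₀.key == true]
10. n6.live = 14  [terminal]
11. n7.live = 12  [terminal]
12. n5.acc = false  [false]
13. n8.lab = "r"  [if A₀.acc then B₀.lab else "r"]
14. n8.key = true  [not B₀.key]
15. n9.ok = true  [terminal]
16. n8.off = 13  [13]
17. n10.ok = 16  [B₁.off + 3]
18. n10.pre = true  [not B₀.key]
19. n10.fin = true  [true]
20. n11.wid = false  [terminal]
21. n12.ok = 3  [terminal]
22. n10.acc = false  [false]
23. n4.off = -1  [B₁.off - 14]
24. n13.ok = 28  [terminal]
25. n2.off = 2  [(if B₀.key then a₁.ok else B₁.off) + 3]
26. n0.cnt = "ky"  ["ky"]
27. n0.acc = 6  [B.off * -1 + 8]
28. n0.off = 6  [B.off + 4]
29. n0.hot = 30  [B.off + 28]

6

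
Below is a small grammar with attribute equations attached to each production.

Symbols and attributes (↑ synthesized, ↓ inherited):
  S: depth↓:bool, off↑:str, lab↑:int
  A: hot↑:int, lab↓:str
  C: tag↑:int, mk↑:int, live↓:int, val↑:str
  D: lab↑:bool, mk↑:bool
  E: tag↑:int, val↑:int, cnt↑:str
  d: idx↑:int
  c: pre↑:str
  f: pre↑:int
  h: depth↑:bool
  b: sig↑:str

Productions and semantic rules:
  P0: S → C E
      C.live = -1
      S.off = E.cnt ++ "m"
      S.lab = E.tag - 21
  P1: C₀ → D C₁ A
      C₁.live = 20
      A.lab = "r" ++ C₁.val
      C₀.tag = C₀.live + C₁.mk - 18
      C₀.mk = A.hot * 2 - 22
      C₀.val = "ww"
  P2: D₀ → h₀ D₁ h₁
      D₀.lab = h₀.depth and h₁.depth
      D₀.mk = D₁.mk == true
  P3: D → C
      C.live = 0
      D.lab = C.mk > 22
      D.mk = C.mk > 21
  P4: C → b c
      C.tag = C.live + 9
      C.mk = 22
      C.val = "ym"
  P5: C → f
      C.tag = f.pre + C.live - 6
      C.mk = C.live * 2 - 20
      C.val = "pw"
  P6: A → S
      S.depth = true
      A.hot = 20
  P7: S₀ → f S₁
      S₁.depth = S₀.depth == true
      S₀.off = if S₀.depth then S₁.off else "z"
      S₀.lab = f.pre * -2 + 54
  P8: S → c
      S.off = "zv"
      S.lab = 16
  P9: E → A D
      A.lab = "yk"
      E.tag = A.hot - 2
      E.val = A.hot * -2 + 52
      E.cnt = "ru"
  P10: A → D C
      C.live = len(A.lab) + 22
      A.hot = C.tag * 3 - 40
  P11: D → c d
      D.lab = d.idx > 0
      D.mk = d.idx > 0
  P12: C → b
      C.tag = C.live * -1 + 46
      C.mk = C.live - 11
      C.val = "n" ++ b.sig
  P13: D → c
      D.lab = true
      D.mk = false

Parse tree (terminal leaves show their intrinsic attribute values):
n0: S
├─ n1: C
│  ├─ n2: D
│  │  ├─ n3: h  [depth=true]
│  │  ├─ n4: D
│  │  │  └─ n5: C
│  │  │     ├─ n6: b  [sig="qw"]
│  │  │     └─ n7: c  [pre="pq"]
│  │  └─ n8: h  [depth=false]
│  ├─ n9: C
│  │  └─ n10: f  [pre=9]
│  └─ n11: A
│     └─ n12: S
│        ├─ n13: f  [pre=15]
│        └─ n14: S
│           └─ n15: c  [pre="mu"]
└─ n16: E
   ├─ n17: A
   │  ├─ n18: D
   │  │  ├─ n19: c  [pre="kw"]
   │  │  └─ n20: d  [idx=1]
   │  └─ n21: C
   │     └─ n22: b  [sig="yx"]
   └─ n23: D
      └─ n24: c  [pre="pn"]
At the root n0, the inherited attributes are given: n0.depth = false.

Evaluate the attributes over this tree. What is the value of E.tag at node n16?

1. n0.depth = false  [given at root]
2. n1.live = -1  [-1]
3. n3.depth = true  [terminal]
4. n5.live = 0  [0]
5. n6.sig = "qw"  [terminal]
6. n7.pre = "pq"  [terminal]
7. n5.tag = 9  [C.live + 9]
8. n5.mk = 22  [22]
9. n5.val = "ym"  ["ym"]
10. n4.lab = false  [C.mk > 22]
11. n4.mk = true  [C.mk > 21]
12. n8.depth = false  [terminal]
13. n2.lab = false  [h₀.depth and h₁.depth]
14. n2.mk = true  [D₁.mk == true]
15. n9.live = 20  [20]
16. n10.pre = 9  [terminal]
17. n9.tag = 23  [f.pre + C.live - 6]
18. n9.mk = 20  [C.live * 2 - 20]
19. n9.val = "pw"  ["pw"]
20. n11.lab = "rpw"  ["r" ++ C₁.val]
21. n12.depth = true  [true]
22. n13.pre = 15  [terminal]
23. n14.depth = true  [S₀.depth == true]
24. n15.pre = "mu"  [terminal]
25. n14.off = "zv"  ["zv"]
26. n14.lab = 16  [16]
27. n12.off = "zv"  [if S₀.depth then S₁.off else "z"]
28. n12.lab = 24  [f.pre * -2 + 54]
29. n11.hot = 20  [20]
30. n1.tag = 1  [C₀.live + C₁.mk - 18]
31. n1.mk = 18  [A.hot * 2 - 22]
32. n1.val = "ww"  ["ww"]
33. n17.lab = "yk"  ["yk"]
34. n19.pre = "kw"  [terminal]
35. n20.idx = 1  [terminal]
36. n18.lab = true  [d.idx > 0]
37. n18.mk = true  [d.idx > 0]
38. n21.live = 24  [len(A.lab) + 22]
39. n22.sig = "yx"  [terminal]
40. n21.tag = 22  [C.live * -1 + 46]
41. n21.mk = 13  [C.live - 11]
42. n21.val = "nyx"  ["n" ++ b.sig]
43. n17.hot = 26  [C.tag * 3 - 40]
44. n24.pre = "pn"  [terminal]
45. n23.lab = true  [true]
46. n23.mk = false  [false]
47. n16.tag = 24  [A.hot - 2]
48. n16.val = 0  [A.hot * -2 + 52]
49. n16.cnt = "ru"  ["ru"]
50. n0.off = "rum"  [E.cnt ++ "m"]
51. n0.lab = 3  [E.tag - 21]

24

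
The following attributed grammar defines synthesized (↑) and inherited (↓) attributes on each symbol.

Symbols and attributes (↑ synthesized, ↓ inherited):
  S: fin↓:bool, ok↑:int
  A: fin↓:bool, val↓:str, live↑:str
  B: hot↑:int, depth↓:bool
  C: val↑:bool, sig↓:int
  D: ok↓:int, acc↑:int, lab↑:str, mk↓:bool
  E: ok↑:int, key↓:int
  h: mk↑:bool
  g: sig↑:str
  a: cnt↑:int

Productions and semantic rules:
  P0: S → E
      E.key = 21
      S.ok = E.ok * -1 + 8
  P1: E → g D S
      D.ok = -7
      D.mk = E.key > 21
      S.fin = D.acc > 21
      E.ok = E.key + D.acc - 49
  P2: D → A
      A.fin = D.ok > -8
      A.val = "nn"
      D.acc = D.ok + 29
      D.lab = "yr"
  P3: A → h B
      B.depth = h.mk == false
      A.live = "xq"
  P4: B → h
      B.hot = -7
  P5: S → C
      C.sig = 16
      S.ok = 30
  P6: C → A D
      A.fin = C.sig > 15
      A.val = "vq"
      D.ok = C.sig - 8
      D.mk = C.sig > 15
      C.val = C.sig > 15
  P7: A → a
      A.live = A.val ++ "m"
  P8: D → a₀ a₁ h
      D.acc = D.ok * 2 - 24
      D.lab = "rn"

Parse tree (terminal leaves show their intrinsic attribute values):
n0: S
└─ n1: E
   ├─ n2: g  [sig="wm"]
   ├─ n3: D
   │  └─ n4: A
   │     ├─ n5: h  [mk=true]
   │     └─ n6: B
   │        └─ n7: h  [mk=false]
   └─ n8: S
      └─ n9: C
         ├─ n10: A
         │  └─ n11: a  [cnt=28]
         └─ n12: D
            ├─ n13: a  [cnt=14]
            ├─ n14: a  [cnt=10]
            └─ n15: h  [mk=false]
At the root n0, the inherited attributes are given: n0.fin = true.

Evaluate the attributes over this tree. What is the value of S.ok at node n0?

1. n0.fin = true  [given at root]
2. n1.key = 21  [21]
3. n2.sig = "wm"  [terminal]
4. n3.ok = -7  [-7]
5. n3.mk = false  [E.key > 21]
6. n4.fin = true  [D.ok > -8]
7. n4.val = "nn"  ["nn"]
8. n5.mk = true  [terminal]
9. n6.depth = false  [h.mk == false]
10. n7.mk = false  [terminal]
11. n6.hot = -7  [-7]
12. n4.live = "xq"  ["xq"]
13. n3.acc = 22  [D.ok + 29]
14. n3.lab = "yr"  ["yr"]
15. n8.fin = true  [D.acc > 21]
16. n9.sig = 16  [16]
17. n10.fin = true  [C.sig > 15]
18. n10.val = "vq"  ["vq"]
19. n11.cnt = 28  [terminal]
20. n10.live = "vqm"  [A.val ++ "m"]
21. n12.ok = 8  [C.sig - 8]
22. n12.mk = true  [C.sig > 15]
23. n13.cnt = 14  [terminal]
24. n14.cnt = 10  [terminal]
25. n15.mk = false  [terminal]
26. n12.acc = -8  [D.ok * 2 - 24]
27. n12.lab = "rn"  ["rn"]
28. n9.val = true  [C.sig > 15]
29. n8.ok = 30  [30]
30. n1.ok = -6  [E.key + D.acc - 49]
31. n0.ok = 14  [E.ok * -1 + 8]

14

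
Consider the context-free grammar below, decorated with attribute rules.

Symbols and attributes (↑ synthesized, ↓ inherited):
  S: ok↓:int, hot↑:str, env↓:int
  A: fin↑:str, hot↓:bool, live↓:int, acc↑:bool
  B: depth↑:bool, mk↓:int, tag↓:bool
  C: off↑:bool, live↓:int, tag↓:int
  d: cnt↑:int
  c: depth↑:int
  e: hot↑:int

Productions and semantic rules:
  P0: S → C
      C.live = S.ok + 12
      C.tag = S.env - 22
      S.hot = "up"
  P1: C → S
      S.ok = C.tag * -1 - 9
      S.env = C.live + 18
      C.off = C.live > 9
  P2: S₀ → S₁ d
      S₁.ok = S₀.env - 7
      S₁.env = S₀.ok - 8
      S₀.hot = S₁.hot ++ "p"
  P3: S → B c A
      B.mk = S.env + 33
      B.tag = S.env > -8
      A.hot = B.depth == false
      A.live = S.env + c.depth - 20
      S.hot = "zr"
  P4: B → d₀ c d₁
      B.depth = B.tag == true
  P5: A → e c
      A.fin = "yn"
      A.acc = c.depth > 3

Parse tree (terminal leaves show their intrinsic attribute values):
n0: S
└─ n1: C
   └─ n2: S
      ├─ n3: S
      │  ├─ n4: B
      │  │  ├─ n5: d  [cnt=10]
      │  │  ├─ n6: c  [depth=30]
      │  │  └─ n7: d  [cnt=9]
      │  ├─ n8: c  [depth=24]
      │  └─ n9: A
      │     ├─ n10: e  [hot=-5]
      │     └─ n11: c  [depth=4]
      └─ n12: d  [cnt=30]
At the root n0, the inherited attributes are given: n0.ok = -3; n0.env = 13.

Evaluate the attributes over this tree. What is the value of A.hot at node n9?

1. n0.ok = -3  [given at root]
2. n0.env = 13  [given at root]
3. n1.live = 9  [S.ok + 12]
4. n1.tag = -9  [S.env - 22]
5. n2.ok = 0  [C.tag * -1 - 9]
6. n2.env = 27  [C.live + 18]
7. n3.ok = 20  [S₀.env - 7]
8. n3.env = -8  [S₀.ok - 8]
9. n4.mk = 25  [S.env + 33]
10. n4.tag = false  [S.env > -8]
11. n5.cnt = 10  [terminal]
12. n6.depth = 30  [terminal]
13. n7.cnt = 9  [terminal]
14. n4.depth = false  [B.tag == true]
15. n8.depth = 24  [terminal]
16. n9.hot = true  [B.depth == false]
17. n9.live = -4  [S.env + c.depth - 20]
18. n10.hot = -5  [terminal]
19. n11.depth = 4  [terminal]
20. n9.fin = "yn"  ["yn"]
21. n9.acc = true  [c.depth > 3]
22. n3.hot = "zr"  ["zr"]
23. n12.cnt = 30  [terminal]
24. n2.hot = "zrp"  [S₁.hot ++ "p"]
25. n1.off = false  [C.live > 9]
26. n0.hot = "up"  ["up"]

true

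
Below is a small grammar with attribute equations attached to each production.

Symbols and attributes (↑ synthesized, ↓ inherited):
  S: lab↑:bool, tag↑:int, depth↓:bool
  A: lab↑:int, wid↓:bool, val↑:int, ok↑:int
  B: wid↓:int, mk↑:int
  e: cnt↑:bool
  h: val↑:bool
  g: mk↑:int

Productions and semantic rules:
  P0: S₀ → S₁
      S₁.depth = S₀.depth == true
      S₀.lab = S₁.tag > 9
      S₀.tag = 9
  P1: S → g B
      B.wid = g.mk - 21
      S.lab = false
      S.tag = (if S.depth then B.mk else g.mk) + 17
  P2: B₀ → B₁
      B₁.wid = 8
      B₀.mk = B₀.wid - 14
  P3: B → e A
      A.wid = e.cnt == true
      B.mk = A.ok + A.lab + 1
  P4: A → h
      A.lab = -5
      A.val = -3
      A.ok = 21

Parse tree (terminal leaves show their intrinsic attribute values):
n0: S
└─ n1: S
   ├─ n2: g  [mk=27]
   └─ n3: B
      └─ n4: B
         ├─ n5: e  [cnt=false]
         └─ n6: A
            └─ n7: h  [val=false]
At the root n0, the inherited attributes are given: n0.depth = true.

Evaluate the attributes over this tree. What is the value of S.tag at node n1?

1. n0.depth = true  [given at root]
2. n1.depth = true  [S₀.depth == true]
3. n2.mk = 27  [terminal]
4. n3.wid = 6  [g.mk - 21]
5. n4.wid = 8  [8]
6. n5.cnt = false  [terminal]
7. n6.wid = false  [e.cnt == true]
8. n7.val = false  [terminal]
9. n6.lab = -5  [-5]
10. n6.val = -3  [-3]
11. n6.ok = 21  [21]
12. n4.mk = 17  [A.ok + A.lab + 1]
13. n3.mk = -8  [B₀.wid - 14]
14. n1.lab = false  [false]
15. n1.tag = 9  [(if S.depth then B.mk else g.mk) + 17]
16. n0.lab = false  [S₁.tag > 9]
17. n0.tag = 9  [9]

9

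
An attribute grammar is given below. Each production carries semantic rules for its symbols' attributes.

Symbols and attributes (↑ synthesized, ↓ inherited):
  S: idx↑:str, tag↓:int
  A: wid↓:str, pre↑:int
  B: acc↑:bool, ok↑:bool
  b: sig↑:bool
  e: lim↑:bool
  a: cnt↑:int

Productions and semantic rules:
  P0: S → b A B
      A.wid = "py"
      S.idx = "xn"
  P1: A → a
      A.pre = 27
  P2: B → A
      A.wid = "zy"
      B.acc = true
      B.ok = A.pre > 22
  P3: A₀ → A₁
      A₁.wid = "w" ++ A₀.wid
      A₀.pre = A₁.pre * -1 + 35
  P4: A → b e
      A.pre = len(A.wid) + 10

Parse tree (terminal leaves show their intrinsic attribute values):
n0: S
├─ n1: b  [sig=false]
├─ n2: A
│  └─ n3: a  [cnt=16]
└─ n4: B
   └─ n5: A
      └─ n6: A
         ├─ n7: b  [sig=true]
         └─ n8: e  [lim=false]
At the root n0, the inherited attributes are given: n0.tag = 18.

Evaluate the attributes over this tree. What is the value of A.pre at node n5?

1. n0.tag = 18  [given at root]
2. n1.sig = false  [terminal]
3. n2.wid = "py"  ["py"]
4. n3.cnt = 16  [terminal]
5. n2.pre = 27  [27]
6. n5.wid = "zy"  ["zy"]
7. n6.wid = "wzy"  ["w" ++ A₀.wid]
8. n7.sig = true  [terminal]
9. n8.lim = false  [terminal]
10. n6.pre = 13  [len(A.wid) + 10]
11. n5.pre = 22  [A₁.pre * -1 + 35]
12. n4.acc = true  [true]
13. n4.ok = false  [A.pre > 22]
14. n0.idx = "xn"  ["xn"]

22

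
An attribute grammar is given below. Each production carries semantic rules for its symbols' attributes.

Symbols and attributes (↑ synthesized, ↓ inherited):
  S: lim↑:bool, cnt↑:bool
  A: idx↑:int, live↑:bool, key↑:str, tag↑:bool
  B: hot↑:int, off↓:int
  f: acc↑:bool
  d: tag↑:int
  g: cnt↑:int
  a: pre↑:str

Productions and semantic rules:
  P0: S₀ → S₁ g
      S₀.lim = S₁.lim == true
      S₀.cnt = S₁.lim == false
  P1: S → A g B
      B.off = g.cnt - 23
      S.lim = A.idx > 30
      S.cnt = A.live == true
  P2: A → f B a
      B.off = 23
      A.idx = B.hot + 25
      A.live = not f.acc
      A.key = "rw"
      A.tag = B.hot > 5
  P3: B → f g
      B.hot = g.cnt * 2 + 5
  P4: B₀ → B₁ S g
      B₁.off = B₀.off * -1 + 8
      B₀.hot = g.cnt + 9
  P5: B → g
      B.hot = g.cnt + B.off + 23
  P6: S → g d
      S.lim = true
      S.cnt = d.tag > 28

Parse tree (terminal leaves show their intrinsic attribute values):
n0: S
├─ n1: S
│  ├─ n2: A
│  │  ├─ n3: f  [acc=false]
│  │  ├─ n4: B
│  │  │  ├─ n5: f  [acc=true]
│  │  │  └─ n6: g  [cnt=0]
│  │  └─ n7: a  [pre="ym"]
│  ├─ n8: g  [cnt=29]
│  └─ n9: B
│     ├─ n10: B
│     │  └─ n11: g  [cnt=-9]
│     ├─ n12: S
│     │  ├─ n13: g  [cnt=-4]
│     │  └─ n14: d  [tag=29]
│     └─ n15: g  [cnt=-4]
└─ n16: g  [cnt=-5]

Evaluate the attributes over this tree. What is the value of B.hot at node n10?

1. n3.acc = false  [terminal]
2. n4.off = 23  [23]
3. n5.acc = true  [terminal]
4. n6.cnt = 0  [terminal]
5. n4.hot = 5  [g.cnt * 2 + 5]
6. n7.pre = "ym"  [terminal]
7. n2.idx = 30  [B.hot + 25]
8. n2.live = true  [not f.acc]
9. n2.key = "rw"  ["rw"]
10. n2.tag = false  [B.hot > 5]
11. n8.cnt = 29  [terminal]
12. n9.off = 6  [g.cnt - 23]
13. n10.off = 2  [B₀.off * -1 + 8]
14. n11.cnt = -9  [terminal]
15. n10.hot = 16  [g.cnt + B.off + 23]
16. n13.cnt = -4  [terminal]
17. n14.tag = 29  [terminal]
18. n12.lim = true  [true]
19. n12.cnt = true  [d.tag > 28]
20. n15.cnt = -4  [terminal]
21. n9.hot = 5  [g.cnt + 9]
22. n1.lim = false  [A.idx > 30]
23. n1.cnt = true  [A.live == true]
24. n16.cnt = -5  [terminal]
25. n0.lim = false  [S₁.lim == true]
26. n0.cnt = true  [S₁.lim == false]

16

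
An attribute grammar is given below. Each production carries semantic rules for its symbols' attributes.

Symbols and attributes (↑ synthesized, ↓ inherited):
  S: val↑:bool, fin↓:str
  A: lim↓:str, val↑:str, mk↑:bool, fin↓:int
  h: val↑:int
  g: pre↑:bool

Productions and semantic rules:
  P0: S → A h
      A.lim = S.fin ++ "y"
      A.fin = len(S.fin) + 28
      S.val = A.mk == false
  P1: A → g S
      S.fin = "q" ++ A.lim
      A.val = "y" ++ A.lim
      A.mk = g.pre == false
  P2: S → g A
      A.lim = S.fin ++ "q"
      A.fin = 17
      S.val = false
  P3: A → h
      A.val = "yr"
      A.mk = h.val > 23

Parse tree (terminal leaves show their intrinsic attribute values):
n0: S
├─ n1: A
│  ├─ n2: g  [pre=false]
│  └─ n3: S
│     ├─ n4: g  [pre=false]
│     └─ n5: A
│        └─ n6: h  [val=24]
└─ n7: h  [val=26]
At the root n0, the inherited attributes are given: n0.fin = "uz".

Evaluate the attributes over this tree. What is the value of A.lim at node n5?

"quzyq"

1. n0.fin = "uz"  [given at root]
2. n1.lim = "uzy"  [S.fin ++ "y"]
3. n1.fin = 30  [len(S.fin) + 28]
4. n2.pre = false  [terminal]
5. n3.fin = "quzy"  ["q" ++ A.lim]
6. n4.pre = false  [terminal]
7. n5.lim = "quzyq"  [S.fin ++ "q"]
8. n5.fin = 17  [17]
9. n6.val = 24  [terminal]
10. n5.val = "yr"  ["yr"]
11. n5.mk = true  [h.val > 23]
12. n3.val = false  [false]
13. n1.val = "yuzy"  ["y" ++ A.lim]
14. n1.mk = true  [g.pre == false]
15. n7.val = 26  [terminal]
16. n0.val = false  [A.mk == false]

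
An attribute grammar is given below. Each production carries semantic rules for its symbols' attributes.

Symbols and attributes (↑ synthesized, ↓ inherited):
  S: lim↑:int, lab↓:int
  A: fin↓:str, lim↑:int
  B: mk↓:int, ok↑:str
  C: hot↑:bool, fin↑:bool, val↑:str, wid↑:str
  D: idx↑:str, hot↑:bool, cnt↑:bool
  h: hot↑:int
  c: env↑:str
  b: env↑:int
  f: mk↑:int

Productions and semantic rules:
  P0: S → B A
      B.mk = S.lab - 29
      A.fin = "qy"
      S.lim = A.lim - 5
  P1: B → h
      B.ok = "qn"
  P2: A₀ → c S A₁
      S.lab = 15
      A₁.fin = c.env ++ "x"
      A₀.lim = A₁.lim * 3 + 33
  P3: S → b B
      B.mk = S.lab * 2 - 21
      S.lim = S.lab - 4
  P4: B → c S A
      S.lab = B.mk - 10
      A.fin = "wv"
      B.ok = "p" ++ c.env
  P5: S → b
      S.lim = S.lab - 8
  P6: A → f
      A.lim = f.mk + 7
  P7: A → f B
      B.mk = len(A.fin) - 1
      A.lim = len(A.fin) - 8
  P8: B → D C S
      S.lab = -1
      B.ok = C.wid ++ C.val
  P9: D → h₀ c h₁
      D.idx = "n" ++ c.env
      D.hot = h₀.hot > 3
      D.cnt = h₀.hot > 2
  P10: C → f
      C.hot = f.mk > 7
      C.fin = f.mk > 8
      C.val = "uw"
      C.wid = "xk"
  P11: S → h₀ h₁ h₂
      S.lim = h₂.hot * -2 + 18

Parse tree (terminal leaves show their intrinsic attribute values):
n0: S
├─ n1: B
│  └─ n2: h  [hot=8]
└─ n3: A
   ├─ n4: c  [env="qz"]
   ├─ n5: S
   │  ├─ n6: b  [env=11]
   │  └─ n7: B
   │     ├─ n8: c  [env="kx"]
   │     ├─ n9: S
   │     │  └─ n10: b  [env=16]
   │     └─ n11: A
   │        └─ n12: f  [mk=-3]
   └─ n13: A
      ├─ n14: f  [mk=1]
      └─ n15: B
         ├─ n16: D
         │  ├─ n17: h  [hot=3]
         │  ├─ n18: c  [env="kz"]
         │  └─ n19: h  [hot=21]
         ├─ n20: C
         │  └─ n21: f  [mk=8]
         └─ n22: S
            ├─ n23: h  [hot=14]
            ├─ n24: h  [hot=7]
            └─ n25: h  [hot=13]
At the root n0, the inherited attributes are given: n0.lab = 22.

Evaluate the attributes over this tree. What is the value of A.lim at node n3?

1. n0.lab = 22  [given at root]
2. n1.mk = -7  [S.lab - 29]
3. n2.hot = 8  [terminal]
4. n1.ok = "qn"  ["qn"]
5. n3.fin = "qy"  ["qy"]
6. n4.env = "qz"  [terminal]
7. n5.lab = 15  [15]
8. n6.env = 11  [terminal]
9. n7.mk = 9  [S.lab * 2 - 21]
10. n8.env = "kx"  [terminal]
11. n9.lab = -1  [B.mk - 10]
12. n10.env = 16  [terminal]
13. n9.lim = -9  [S.lab - 8]
14. n11.fin = "wv"  ["wv"]
15. n12.mk = -3  [terminal]
16. n11.lim = 4  [f.mk + 7]
17. n7.ok = "pkx"  ["p" ++ c.env]
18. n5.lim = 11  [S.lab - 4]
19. n13.fin = "qzx"  [c.env ++ "x"]
20. n14.mk = 1  [terminal]
21. n15.mk = 2  [len(A.fin) - 1]
22. n17.hot = 3  [terminal]
23. n18.env = "kz"  [terminal]
24. n19.hot = 21  [terminal]
25. n16.idx = "nkz"  ["n" ++ c.env]
26. n16.hot = false  [h₀.hot > 3]
27. n16.cnt = true  [h₀.hot > 2]
28. n21.mk = 8  [terminal]
29. n20.hot = true  [f.mk > 7]
30. n20.fin = false  [f.mk > 8]
31. n20.val = "uw"  ["uw"]
32. n20.wid = "xk"  ["xk"]
33. n22.lab = -1  [-1]
34. n23.hot = 14  [terminal]
35. n24.hot = 7  [terminal]
36. n25.hot = 13  [terminal]
37. n22.lim = -8  [h₂.hot * -2 + 18]
38. n15.ok = "xkuw"  [C.wid ++ C.val]
39. n13.lim = -5  [len(A.fin) - 8]
40. n3.lim = 18  [A₁.lim * 3 + 33]
41. n0.lim = 13  [A.lim - 5]

18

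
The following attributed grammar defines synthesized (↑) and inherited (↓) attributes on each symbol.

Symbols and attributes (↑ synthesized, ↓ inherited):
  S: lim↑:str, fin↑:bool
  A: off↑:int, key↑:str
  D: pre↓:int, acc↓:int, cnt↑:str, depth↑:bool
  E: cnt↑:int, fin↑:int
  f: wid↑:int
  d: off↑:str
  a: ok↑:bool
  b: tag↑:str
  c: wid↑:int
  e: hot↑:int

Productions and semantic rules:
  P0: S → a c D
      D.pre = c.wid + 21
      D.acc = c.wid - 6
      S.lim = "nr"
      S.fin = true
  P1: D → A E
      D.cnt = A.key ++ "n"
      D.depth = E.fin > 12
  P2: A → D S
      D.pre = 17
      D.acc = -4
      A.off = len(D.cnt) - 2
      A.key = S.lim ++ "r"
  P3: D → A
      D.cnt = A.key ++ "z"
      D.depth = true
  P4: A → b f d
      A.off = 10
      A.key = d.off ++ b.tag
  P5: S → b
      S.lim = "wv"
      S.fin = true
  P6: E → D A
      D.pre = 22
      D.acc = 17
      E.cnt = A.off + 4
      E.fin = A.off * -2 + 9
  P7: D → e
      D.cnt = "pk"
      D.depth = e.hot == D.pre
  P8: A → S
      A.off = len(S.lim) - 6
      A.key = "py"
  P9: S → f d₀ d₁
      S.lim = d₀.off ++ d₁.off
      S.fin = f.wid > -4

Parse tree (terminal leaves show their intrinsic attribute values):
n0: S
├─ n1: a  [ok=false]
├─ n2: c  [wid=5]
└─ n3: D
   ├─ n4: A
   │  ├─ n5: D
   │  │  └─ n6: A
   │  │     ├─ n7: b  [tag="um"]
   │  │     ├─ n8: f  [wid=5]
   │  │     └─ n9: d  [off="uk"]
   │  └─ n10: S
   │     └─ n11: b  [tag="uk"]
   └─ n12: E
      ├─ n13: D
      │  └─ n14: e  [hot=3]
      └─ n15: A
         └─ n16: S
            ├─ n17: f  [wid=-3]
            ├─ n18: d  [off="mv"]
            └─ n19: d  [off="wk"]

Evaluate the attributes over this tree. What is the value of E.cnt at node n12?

1. n1.ok = false  [terminal]
2. n2.wid = 5  [terminal]
3. n3.pre = 26  [c.wid + 21]
4. n3.acc = -1  [c.wid - 6]
5. n5.pre = 17  [17]
6. n5.acc = -4  [-4]
7. n7.tag = "um"  [terminal]
8. n8.wid = 5  [terminal]
9. n9.off = "uk"  [terminal]
10. n6.off = 10  [10]
11. n6.key = "ukum"  [d.off ++ b.tag]
12. n5.cnt = "ukumz"  [A.key ++ "z"]
13. n5.depth = true  [true]
14. n11.tag = "uk"  [terminal]
15. n10.lim = "wv"  ["wv"]
16. n10.fin = true  [true]
17. n4.off = 3  [len(D.cnt) - 2]
18. n4.key = "wvr"  [S.lim ++ "r"]
19. n13.pre = 22  [22]
20. n13.acc = 17  [17]
21. n14.hot = 3  [terminal]
22. n13.cnt = "pk"  ["pk"]
23. n13.depth = false  [e.hot == D.pre]
24. n17.wid = -3  [terminal]
25. n18.off = "mv"  [terminal]
26. n19.off = "wk"  [terminal]
27. n16.lim = "mvwk"  [d₀.off ++ d₁.off]
28. n16.fin = true  [f.wid > -4]
29. n15.off = -2  [len(S.lim) - 6]
30. n15.key = "py"  ["py"]
31. n12.cnt = 2  [A.off + 4]
32. n12.fin = 13  [A.off * -2 + 9]
33. n3.cnt = "wvrn"  [A.key ++ "n"]
34. n3.depth = true  [E.fin > 12]
35. n0.lim = "nr"  ["nr"]
36. n0.fin = true  [true]

2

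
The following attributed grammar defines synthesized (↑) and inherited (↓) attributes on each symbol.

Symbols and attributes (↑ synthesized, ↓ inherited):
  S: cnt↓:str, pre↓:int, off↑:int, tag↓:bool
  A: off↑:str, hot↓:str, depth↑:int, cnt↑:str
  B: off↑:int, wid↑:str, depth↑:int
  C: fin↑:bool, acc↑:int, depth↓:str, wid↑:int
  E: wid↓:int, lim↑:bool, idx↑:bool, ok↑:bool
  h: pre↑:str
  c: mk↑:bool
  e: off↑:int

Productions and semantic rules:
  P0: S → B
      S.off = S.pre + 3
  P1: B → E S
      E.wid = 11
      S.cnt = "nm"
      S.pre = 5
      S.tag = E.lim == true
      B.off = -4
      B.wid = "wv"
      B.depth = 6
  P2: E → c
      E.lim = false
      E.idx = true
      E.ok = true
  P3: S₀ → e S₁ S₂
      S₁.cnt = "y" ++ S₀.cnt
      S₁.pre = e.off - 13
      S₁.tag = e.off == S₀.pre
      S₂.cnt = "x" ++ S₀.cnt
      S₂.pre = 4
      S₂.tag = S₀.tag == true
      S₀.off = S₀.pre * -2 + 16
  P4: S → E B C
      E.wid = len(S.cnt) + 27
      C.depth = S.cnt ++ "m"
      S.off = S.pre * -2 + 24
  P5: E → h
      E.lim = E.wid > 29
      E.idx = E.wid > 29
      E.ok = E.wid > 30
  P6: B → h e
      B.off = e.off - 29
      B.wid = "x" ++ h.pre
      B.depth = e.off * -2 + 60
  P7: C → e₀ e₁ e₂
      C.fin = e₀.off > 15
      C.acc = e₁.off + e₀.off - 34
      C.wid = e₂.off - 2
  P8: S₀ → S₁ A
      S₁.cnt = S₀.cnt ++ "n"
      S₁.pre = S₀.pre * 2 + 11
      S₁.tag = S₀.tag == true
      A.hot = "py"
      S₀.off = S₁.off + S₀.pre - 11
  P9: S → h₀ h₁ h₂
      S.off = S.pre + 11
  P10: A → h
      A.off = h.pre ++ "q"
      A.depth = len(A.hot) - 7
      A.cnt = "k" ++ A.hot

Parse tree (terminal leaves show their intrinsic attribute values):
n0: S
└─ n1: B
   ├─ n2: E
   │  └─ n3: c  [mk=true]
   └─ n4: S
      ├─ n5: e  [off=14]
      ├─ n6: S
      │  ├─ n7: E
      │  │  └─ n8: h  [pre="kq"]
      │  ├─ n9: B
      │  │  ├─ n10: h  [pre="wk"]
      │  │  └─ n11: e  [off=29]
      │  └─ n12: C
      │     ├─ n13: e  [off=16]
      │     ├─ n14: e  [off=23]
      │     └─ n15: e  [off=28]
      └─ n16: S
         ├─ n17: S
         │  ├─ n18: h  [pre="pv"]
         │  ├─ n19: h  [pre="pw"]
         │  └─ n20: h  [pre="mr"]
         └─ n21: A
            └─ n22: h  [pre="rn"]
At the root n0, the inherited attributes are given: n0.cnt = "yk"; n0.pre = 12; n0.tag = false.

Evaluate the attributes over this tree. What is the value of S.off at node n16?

23

1. n0.cnt = "yk"  [given at root]
2. n0.pre = 12  [given at root]
3. n0.tag = false  [given at root]
4. n2.wid = 11  [11]
5. n3.mk = true  [terminal]
6. n2.lim = false  [false]
7. n2.idx = true  [true]
8. n2.ok = true  [true]
9. n4.cnt = "nm"  ["nm"]
10. n4.pre = 5  [5]
11. n4.tag = false  [E.lim == true]
12. n5.off = 14  [terminal]
13. n6.cnt = "ynm"  ["y" ++ S₀.cnt]
14. n6.pre = 1  [e.off - 13]
15. n6.tag = false  [e.off == S₀.pre]
16. n7.wid = 30  [len(S.cnt) + 27]
17. n8.pre = "kq"  [terminal]
18. n7.lim = true  [E.wid > 29]
19. n7.idx = true  [E.wid > 29]
20. n7.ok = false  [E.wid > 30]
21. n10.pre = "wk"  [terminal]
22. n11.off = 29  [terminal]
23. n9.off = 0  [e.off - 29]
24. n9.wid = "xwk"  ["x" ++ h.pre]
25. n9.depth = 2  [e.off * -2 + 60]
26. n12.depth = "ynmm"  [S.cnt ++ "m"]
27. n13.off = 16  [terminal]
28. n14.off = 23  [terminal]
29. n15.off = 28  [terminal]
30. n12.fin = true  [e₀.off > 15]
31. n12.acc = 5  [e₁.off + e₀.off - 34]
32. n12.wid = 26  [e₂.off - 2]
33. n6.off = 22  [S.pre * -2 + 24]
34. n16.cnt = "xnm"  ["x" ++ S₀.cnt]
35. n16.pre = 4  [4]
36. n16.tag = false  [S₀.tag == true]
37. n17.cnt = "xnmn"  [S₀.cnt ++ "n"]
38. n17.pre = 19  [S₀.pre * 2 + 11]
39. n17.tag = false  [S₀.tag == true]
40. n18.pre = "pv"  [terminal]
41. n19.pre = "pw"  [terminal]
42. n20.pre = "mr"  [terminal]
43. n17.off = 30  [S.pre + 11]
44. n21.hot = "py"  ["py"]
45. n22.pre = "rn"  [terminal]
46. n21.off = "rnq"  [h.pre ++ "q"]
47. n21.depth = -5  [len(A.hot) - 7]
48. n21.cnt = "kpy"  ["k" ++ A.hot]
49. n16.off = 23  [S₁.off + S₀.pre - 11]
50. n4.off = 6  [S₀.pre * -2 + 16]
51. n1.off = -4  [-4]
52. n1.wid = "wv"  ["wv"]
53. n1.depth = 6  [6]
54. n0.off = 15  [S.pre + 3]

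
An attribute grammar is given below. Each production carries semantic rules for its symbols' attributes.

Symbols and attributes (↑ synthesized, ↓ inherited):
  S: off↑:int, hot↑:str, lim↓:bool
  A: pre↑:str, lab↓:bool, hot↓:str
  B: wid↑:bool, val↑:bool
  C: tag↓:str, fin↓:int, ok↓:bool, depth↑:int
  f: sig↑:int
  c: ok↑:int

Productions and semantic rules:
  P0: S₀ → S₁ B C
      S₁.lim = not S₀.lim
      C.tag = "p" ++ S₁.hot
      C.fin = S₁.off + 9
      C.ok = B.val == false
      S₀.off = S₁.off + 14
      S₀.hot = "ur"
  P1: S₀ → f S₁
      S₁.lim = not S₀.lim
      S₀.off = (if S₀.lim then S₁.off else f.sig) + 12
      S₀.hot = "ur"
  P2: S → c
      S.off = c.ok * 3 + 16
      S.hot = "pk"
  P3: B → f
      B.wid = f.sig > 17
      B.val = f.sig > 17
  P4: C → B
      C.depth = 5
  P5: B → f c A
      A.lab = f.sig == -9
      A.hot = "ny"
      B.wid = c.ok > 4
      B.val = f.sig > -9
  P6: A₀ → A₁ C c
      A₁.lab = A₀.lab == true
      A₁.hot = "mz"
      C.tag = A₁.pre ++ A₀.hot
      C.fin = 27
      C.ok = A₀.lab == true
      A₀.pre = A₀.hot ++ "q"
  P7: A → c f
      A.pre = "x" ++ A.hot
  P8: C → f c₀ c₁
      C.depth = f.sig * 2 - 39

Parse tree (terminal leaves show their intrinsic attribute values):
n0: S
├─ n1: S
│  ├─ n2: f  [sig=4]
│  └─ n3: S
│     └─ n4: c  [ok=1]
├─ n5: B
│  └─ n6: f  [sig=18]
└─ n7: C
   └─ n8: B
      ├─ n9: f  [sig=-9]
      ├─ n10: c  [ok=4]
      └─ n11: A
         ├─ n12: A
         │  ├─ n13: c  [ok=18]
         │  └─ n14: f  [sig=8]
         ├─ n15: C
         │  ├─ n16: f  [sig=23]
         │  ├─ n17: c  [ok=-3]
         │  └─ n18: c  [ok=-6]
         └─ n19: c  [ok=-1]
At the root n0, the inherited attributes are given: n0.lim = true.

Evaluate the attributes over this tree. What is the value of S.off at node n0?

1. n0.lim = true  [given at root]
2. n1.lim = false  [not S₀.lim]
3. n2.sig = 4  [terminal]
4. n3.lim = true  [not S₀.lim]
5. n4.ok = 1  [terminal]
6. n3.off = 19  [c.ok * 3 + 16]
7. n3.hot = "pk"  ["pk"]
8. n1.off = 16  [(if S₀.lim then S₁.off else f.sig) + 12]
9. n1.hot = "ur"  ["ur"]
10. n6.sig = 18  [terminal]
11. n5.wid = true  [f.sig > 17]
12. n5.val = true  [f.sig > 17]
13. n7.tag = "pur"  ["p" ++ S₁.hot]
14. n7.fin = 25  [S₁.off + 9]
15. n7.ok = false  [B.val == false]
16. n9.sig = -9  [terminal]
17. n10.ok = 4  [terminal]
18. n11.lab = true  [f.sig == -9]
19. n11.hot = "ny"  ["ny"]
20. n12.lab = true  [A₀.lab == true]
21. n12.hot = "mz"  ["mz"]
22. n13.ok = 18  [terminal]
23. n14.sig = 8  [terminal]
24. n12.pre = "xmz"  ["x" ++ A.hot]
25. n15.tag = "xmzny"  [A₁.pre ++ A₀.hot]
26. n15.fin = 27  [27]
27. n15.ok = true  [A₀.lab == true]
28. n16.sig = 23  [terminal]
29. n17.ok = -3  [terminal]
30. n18.ok = -6  [terminal]
31. n15.depth = 7  [f.sig * 2 - 39]
32. n19.ok = -1  [terminal]
33. n11.pre = "nyq"  [A₀.hot ++ "q"]
34. n8.wid = false  [c.ok > 4]
35. n8.val = false  [f.sig > -9]
36. n7.depth = 5  [5]
37. n0.off = 30  [S₁.off + 14]
38. n0.hot = "ur"  ["ur"]

30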